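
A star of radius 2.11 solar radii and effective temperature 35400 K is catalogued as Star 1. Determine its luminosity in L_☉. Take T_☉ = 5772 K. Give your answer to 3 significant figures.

6.30×10^3 L_☉

L/L_☉ = (R/R_☉)² (T/T_☉)⁴ = (2.11)² × (35400/5772)⁴
       = 4.452 × (6.133)⁴ = 4.452 × 1415 = 6299.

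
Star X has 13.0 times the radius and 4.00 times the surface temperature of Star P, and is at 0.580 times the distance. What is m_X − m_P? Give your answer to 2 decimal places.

-12.77

L_X/L_P = (13.0)²(4.00)⁴ = 4.326×10^4.
F_X/F_P = (L_X/L_P)/(d_X/d_P)² = 4.326×10^4/0.3364 = 1.286×10^5.
m_X − m_P = −2.5 log₁₀(1.286×10^5) = -12.77.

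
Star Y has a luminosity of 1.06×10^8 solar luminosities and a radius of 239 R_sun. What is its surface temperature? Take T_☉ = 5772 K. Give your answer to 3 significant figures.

3.79×10^4 K

T/T_☉ = (L/L_☉)^(1/4) / (R/R_☉)^(1/2)
T = 5772 × (1.06×10^8)^(1/4) / √(239) = 5772 × 101.5 / 15.46 = 3.788×10^4 K.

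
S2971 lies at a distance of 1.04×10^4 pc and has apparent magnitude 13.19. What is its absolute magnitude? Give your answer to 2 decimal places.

-1.90

M = m − 5 log₁₀(d/10 pc) = 13.19 − 5 log₁₀(1.04×10^4/10)
  = 13.19 − 5 × 3.017 = 13.19 − 15.09 = -1.90.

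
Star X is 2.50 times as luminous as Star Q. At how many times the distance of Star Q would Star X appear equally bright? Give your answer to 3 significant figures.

Equal flux requires L_X/d_X² = L_Q/d_Q², so d_X/d_Q = √(L_X/L_Q)
= √(2.50) = 1.581.

1.58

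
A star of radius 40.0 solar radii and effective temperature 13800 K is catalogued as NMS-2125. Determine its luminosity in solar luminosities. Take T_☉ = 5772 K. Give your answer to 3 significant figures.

L/L_☉ = (R/R_☉)² (T/T_☉)⁴ = (40.0)² × (13800/5772)⁴
       = 1600 × (2.391)⁴ = 1600 × 32.67 = 5.228×10^4.

5.23×10^4 solar luminosities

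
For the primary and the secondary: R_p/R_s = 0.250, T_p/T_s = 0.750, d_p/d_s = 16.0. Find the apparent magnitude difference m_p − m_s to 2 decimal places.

L_p/L_s = (0.250)²(0.750)⁴ = 0.01978.
F_p/F_s = (L_p/L_s)/(d_p/d_s)² = 0.01978/256.0 = 7.725×10^-5.
m_p − m_s = −2.5 log₁₀(7.725×10^-5) = 10.28.

10.28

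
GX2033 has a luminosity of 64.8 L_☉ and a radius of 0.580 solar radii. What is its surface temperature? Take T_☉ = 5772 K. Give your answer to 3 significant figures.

T/T_☉ = (L/L_☉)^(1/4) / (R/R_☉)^(1/2)
T = 5772 × (64.8)^(1/4) / √(0.580) = 5772 × 2.837 / 0.7616 = 2.150×10^4 K.

2.15×10^4 K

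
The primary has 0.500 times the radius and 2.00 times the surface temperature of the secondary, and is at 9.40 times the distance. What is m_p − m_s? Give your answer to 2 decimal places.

L_p/L_s = (0.500)²(2.00)⁴ = 4.000.
F_p/F_s = (L_p/L_s)/(d_p/d_s)² = 4.000/88.36 = 0.04527.
m_p − m_s = −2.5 log₁₀(0.04527) = 3.36.

3.36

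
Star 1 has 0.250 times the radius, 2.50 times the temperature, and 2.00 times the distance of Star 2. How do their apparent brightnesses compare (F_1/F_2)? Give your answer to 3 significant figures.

0.610

L_1/L_2 = (R_1/R_2)²(T_1/T_2)⁴ = (0.250)² × (2.50)⁴ = 2.441.
F_1/F_2 = (L_1/L_2)/(d_1/d_2)² = 2.441 / (2.00)² = 0.6104.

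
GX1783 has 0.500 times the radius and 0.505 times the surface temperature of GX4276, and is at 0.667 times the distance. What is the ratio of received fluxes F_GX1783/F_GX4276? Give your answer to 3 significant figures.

0.0365

L_GX1783/L_GX4276 = (R_GX1783/R_GX4276)²(T_GX1783/T_GX4276)⁴ = (0.500)² × (0.505)⁴ = 0.01626.
F_GX1783/F_GX4276 = (L_GX1783/L_GX4276)/(d_GX1783/d_GX4276)² = 0.01626 / (0.667)² = 0.03655.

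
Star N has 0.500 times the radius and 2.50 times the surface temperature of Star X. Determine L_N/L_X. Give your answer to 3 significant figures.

9.77

From the Stefan–Boltzmann law, L ∝ R²T⁴, so
L_N/L_X = (R_N/R_X)² (T_N/T_X)⁴ = (0.500)² × (2.50)⁴ = 0.2500 × 39.06 = 9.766.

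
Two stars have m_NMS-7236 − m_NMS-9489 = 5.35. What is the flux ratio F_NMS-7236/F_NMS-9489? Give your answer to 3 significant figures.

0.00724

F_NMS-7236/F_NMS-9489 = 10^(−(m_NMS-7236 − m_NMS-9489)/2.5) = 10^(-5.35/2.5) = 10^-2.140 = 0.007244.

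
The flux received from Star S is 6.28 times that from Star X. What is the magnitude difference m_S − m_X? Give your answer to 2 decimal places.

-1.99

m_S − m_X = −2.5 log₁₀(F_S/F_X) = −2.5 log₁₀(6.28) = −2.5 × (0.798) = -1.995.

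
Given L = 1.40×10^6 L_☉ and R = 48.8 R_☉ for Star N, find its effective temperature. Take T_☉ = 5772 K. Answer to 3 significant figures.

T/T_☉ = (L/L_☉)^(1/4) / (R/R_☉)^(1/2)
T = 5772 × (1.40×10^6)^(1/4) / √(48.8) = 5772 × 34.40 / 6.986 = 2.842×10^4 K.

2.84×10^4 K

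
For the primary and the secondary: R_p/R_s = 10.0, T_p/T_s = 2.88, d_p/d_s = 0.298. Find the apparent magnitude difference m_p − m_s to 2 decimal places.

L_p/L_s = (10.0)²(2.88)⁴ = 6880.
F_p/F_s = (L_p/L_s)/(d_p/d_s)² = 6880/0.08880 = 7.747×10^4.
m_p − m_s = −2.5 log₁₀(7.747×10^4) = -12.22.

-12.22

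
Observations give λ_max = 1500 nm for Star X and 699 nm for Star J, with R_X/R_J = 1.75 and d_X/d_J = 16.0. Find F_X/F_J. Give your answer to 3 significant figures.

Wien's law: T_X/T_J = λ_J/λ_X = 699/1500 = 0.4660.
L_X/L_J = (R_X/R_J)²(T_X/T_J)⁴ = (1.75)²(0.4660)⁴ = 0.1444.
F_X/F_J = (L_X/L_J)/(d_X/d_J)² = 0.1444/(16.0)² = 5.641×10^-4.

5.64×10^-4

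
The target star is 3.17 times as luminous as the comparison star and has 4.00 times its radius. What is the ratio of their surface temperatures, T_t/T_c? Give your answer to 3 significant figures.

0.667

L ∝ R²T⁴ gives T ∝ (L/R²)^(1/4), so
T_t/T_c = (3.17 / 4.00²)^(1/4) = (0.1981)^(1/4) = 0.6672.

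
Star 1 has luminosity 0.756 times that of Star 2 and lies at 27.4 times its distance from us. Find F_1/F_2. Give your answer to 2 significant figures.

0.0010

F = L/(4πd²), so F_1/F_2 = (L_1/L_2) / (d_1/d_2)²
= 0.756 / (27.4)² = 0.756 / 750.8 = 0.001007.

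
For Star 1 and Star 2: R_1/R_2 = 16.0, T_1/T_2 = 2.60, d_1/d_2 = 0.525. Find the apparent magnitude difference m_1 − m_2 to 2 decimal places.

-11.57

L_1/L_2 = (16.0)²(2.60)⁴ = 1.170×10^4.
F_1/F_2 = (L_1/L_2)/(d_1/d_2)² = 1.170×10^4/0.2756 = 4.244×10^4.
m_1 − m_2 = −2.5 log₁₀(4.244×10^4) = -11.57.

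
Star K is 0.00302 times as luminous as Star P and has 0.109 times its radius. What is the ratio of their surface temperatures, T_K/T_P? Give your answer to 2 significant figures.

L ∝ R²T⁴ gives T ∝ (L/R²)^(1/4), so
T_K/T_P = (0.00302 / 0.109²)^(1/4) = (0.2542)^(1/4) = 0.7100.

0.71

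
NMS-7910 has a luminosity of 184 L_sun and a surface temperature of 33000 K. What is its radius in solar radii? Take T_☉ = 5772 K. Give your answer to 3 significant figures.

R/R_☉ = √(L/L_☉) / (T/T_☉)² = √(184) / (5.717)²
       = 13.56 / 32.69 = 0.4150.

0.415 solar radii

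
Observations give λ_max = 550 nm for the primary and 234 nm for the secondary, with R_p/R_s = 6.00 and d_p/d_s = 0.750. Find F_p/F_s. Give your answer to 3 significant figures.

Wien's law: T_p/T_s = λ_s/λ_p = 234/550 = 0.4255.
L_p/L_s = (R_p/R_s)²(T_p/T_s)⁴ = (6.00)²(0.4255)⁴ = 1.180.
F_p/F_s = (L_p/L_s)/(d_p/d_s)² = 1.180/(0.750)² = 2.097.

2.10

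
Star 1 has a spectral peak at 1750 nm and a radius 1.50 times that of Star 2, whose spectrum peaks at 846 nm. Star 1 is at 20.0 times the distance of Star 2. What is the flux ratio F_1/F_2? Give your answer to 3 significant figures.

Wien's law: T_1/T_2 = λ_2/λ_1 = 846/1750 = 0.4834.
L_1/L_2 = (R_1/R_2)²(T_1/T_2)⁴ = (1.50)²(0.4834)⁴ = 0.1229.
F_1/F_2 = (L_1/L_2)/(d_1/d_2)² = 0.1229/(20.0)² = 3.072×10^-4.

3.07×10^-4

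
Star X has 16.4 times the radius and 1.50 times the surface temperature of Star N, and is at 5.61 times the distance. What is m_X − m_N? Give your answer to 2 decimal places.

-4.09

L_X/L_N = (16.4)²(1.50)⁴ = 1362.
F_X/F_N = (L_X/L_N)/(d_X/d_N)² = 1362/31.47 = 43.26.
m_X − m_N = −2.5 log₁₀(43.26) = -4.09.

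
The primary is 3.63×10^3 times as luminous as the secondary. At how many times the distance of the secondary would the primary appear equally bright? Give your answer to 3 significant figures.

Equal flux requires L_p/d_p² = L_s/d_s², so d_p/d_s = √(L_p/L_s)
= √(3.63×10^3) = 60.25.

60.2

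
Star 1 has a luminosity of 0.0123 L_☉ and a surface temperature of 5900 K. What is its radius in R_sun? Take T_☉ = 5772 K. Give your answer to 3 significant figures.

R/R_☉ = √(L/L_☉) / (T/T_☉)² = √(0.0123) / (1.022)²
       = 0.1109 / 1.045 = 0.1061.

0.106 R_sun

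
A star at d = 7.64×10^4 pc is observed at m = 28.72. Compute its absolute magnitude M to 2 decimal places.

M = m − 5 log₁₀(d/10 pc) = 28.72 − 5 log₁₀(7.64×10^4/10)
  = 28.72 − 5 × 3.883 = 28.72 − 19.42 = 9.30.

9.30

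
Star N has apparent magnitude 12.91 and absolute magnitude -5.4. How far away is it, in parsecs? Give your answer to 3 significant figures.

m − M = 5 log₁₀(d/10 pc)
12.91 − (-5.4) = 18.31 = 5 log₁₀(d/10)
d = 10 × 10^(18.31/5) = 10 × 10^3.662 = 4.592×10^4 pc.

4.59×10^4 pc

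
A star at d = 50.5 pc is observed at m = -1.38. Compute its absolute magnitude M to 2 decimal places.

-4.90

M = m − 5 log₁₀(d/10 pc) = -1.38 − 5 log₁₀(50.5/10)
  = -1.38 − 5 × 0.703 = -1.38 − 3.52 = -4.90.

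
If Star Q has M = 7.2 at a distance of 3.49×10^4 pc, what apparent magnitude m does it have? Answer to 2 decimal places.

m = M + 5 log₁₀(d/10 pc) = 7.2 + 5 log₁₀(3.49×10^4/10)
  = 7.2 + 5 × 3.543 = 7.2 + 17.71 = 24.91.

24.91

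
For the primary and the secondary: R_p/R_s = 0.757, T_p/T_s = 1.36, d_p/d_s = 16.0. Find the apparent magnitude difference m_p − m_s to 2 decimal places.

L_p/L_s = (0.757)²(1.36)⁴ = 1.960.
F_p/F_s = (L_p/L_s)/(d_p/d_s)² = 1.960/256.0 = 0.007658.
m_p − m_s = −2.5 log₁₀(0.007658) = 5.29.

5.29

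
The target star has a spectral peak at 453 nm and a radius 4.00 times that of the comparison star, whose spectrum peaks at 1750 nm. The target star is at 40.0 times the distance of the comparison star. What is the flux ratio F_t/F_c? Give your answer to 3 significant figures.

Wien's law: T_t/T_c = λ_c/λ_t = 1750/453 = 3.863.
L_t/L_c = (R_t/R_c)²(T_t/T_c)⁴ = (4.00)²(3.863)⁴ = 3564.
F_t/F_c = (L_t/L_c)/(d_t/d_c)² = 3564/(40.0)² = 2.227.

2.23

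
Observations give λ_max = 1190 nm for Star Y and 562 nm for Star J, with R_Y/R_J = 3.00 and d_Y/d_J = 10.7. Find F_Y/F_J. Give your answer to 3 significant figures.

Wien's law: T_Y/T_J = λ_J/λ_Y = 562/1190 = 0.4723.
L_Y/L_J = (R_Y/R_J)²(T_Y/T_J)⁴ = (3.00)²(0.4723)⁴ = 0.4477.
F_Y/F_J = (L_Y/L_J)/(d_Y/d_J)² = 0.4477/(10.7)² = 0.003911.

0.00391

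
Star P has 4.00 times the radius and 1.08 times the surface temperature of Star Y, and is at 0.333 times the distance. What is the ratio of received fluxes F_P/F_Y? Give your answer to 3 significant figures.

L_P/L_Y = (R_P/R_Y)²(T_P/T_Y)⁴ = (4.00)² × (1.08)⁴ = 21.77.
F_P/F_Y = (L_P/L_Y)/(d_P/d_Y)² = 21.77 / (0.333)² = 196.3.

196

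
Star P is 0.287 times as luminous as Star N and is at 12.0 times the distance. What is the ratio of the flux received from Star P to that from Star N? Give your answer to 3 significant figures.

F = L/(4πd²), so F_P/F_N = (L_P/L_N) / (d_P/d_N)²
= 0.287 / (12.0)² = 0.287 / 144.0 = 0.001993.

0.00199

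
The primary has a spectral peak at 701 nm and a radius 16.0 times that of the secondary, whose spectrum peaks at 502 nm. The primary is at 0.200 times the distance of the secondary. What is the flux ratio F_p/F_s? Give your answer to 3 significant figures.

Wien's law: T_p/T_s = λ_s/λ_p = 502/701 = 0.7161.
L_p/L_s = (R_p/R_s)²(T_p/T_s)⁴ = (16.0)²(0.7161)⁴ = 67.33.
F_p/F_s = (L_p/L_s)/(d_p/d_s)² = 67.33/(0.200)² = 1683.

1.68×10^3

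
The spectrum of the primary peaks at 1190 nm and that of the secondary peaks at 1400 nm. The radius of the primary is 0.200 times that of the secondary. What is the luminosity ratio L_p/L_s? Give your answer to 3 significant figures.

0.0766

Wien's law gives T ∝ 1/λ_max, so T_p/T_s = λ_s/λ_p = 1400/1190 = 1.176.
Then L ∝ R²T⁴ gives L_p/L_s = (0.200)² × (1.176)⁴ = 0.04000 × 1.916 = 0.07663.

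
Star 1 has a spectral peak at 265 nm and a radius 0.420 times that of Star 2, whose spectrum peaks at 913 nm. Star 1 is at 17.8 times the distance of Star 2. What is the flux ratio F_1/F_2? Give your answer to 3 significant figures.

Wien's law: T_1/T_2 = λ_2/λ_1 = 913/265 = 3.445.
L_1/L_2 = (R_1/R_2)²(T_1/T_2)⁴ = (0.420)²(3.445)⁴ = 24.85.
F_1/F_2 = (L_1/L_2)/(d_1/d_2)² = 24.85/(17.8)² = 0.07844.

0.0784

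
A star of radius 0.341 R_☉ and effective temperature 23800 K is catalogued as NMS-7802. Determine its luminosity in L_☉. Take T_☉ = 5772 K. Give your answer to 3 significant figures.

33.6 L_☉

L/L_☉ = (R/R_☉)² (T/T_☉)⁴ = (0.341)² × (23800/5772)⁴
       = 0.1163 × (4.123)⁴ = 0.1163 × 289.1 = 33.61.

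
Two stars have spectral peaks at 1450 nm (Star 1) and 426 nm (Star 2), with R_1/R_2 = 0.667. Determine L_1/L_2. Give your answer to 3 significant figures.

0.00331

Wien's law gives T ∝ 1/λ_max, so T_1/T_2 = λ_2/λ_1 = 426/1450 = 0.2938.
Then L ∝ R²T⁴ gives L_1/L_2 = (0.667)² × (0.2938)⁴ = 0.4449 × 0.007450 = 0.003315.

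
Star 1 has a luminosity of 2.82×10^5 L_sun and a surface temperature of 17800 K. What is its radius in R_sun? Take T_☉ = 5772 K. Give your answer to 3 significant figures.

55.8 R_sun

R/R_☉ = √(L/L_☉) / (T/T_☉)² = √(2.82×10^5) / (3.084)²
       = 531.0 / 9.510 = 55.84.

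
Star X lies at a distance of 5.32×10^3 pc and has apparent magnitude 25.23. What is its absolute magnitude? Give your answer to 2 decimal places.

M = m − 5 log₁₀(d/10 pc) = 25.23 − 5 log₁₀(5.32×10^3/10)
  = 25.23 − 5 × 2.726 = 25.23 − 13.63 = 11.60.

11.60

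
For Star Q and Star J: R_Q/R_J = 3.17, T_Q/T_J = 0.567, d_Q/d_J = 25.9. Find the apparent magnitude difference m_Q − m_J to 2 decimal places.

L_Q/L_J = (3.17)²(0.567)⁴ = 1.039.
F_Q/F_J = (L_Q/L_J)/(d_Q/d_J)² = 1.039/670.8 = 0.001548.
m_Q − m_J = −2.5 log₁₀(0.001548) = 7.03.

7.03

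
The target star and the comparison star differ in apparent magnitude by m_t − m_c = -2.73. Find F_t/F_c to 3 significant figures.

F_t/F_c = 10^(−(m_t − m_c)/2.5) = 10^(2.73/2.5) = 10^1.092 = 12.36.

12.4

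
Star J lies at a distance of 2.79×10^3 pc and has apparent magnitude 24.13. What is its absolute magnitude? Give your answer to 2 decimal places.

M = m − 5 log₁₀(d/10 pc) = 24.13 − 5 log₁₀(2.79×10^3/10)
  = 24.13 − 5 × 2.446 = 24.13 − 12.23 = 11.90.

11.90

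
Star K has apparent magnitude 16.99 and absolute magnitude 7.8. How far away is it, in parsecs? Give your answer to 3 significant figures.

689 pc

m − M = 5 log₁₀(d/10 pc)
16.99 − (7.8) = 9.19 = 5 log₁₀(d/10)
d = 10 × 10^(9.19/5) = 10 × 10^1.838 = 688.7 pc.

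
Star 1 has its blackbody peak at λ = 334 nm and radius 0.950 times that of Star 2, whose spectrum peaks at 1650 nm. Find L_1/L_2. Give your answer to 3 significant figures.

538

Wien's law gives T ∝ 1/λ_max, so T_1/T_2 = λ_2/λ_1 = 1650/334 = 4.940.
Then L ∝ R²T⁴ gives L_1/L_2 = (0.950)² × (4.940)⁴ = 0.9025 × 595.6 = 537.5.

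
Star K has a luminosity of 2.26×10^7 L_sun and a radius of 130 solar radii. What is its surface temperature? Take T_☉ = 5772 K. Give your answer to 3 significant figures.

T/T_☉ = (L/L_☉)^(1/4) / (R/R_☉)^(1/2)
T = 5772 × (2.26×10^7)^(1/4) / √(130) = 5772 × 68.95 / 11.40 = 3.490×10^4 K.

3.49×10^4 K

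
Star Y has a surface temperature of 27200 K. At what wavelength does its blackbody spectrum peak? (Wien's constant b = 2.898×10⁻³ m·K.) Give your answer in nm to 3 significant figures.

λ_max = b/T = 2.898×10⁻³ / 27200 = 1.07×10^-7 m = 106.5 nm.

107 nm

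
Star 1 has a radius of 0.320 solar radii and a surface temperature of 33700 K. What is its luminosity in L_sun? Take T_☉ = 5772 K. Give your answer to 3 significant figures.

L/L_☉ = (R/R_☉)² (T/T_☉)⁴ = (0.320)² × (33700/5772)⁴
       = 0.1024 × (5.839)⁴ = 0.1024 × 1162 = 119.0.

119 L_sun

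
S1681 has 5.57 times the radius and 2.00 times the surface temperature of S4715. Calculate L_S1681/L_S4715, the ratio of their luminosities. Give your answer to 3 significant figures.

496

From the Stefan–Boltzmann law, L ∝ R²T⁴, so
L_S1681/L_S4715 = (R_S1681/R_S4715)² (T_S1681/T_S4715)⁴ = (5.57)² × (2.00)⁴ = 31.02 × 16.00 = 496.4.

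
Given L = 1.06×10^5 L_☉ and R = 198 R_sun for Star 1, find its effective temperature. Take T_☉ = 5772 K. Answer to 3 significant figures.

T/T_☉ = (L/L_☉)^(1/4) / (R/R_☉)^(1/2)
T = 5772 × (1.06×10^5)^(1/4) / √(198) = 5772 × 18.04 / 14.07 = 7402 K.

7.40×10^3 K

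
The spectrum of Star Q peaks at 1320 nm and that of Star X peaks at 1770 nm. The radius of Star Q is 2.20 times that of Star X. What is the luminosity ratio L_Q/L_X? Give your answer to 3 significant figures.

15.6

Wien's law gives T ∝ 1/λ_max, so T_Q/T_X = λ_X/λ_Q = 1770/1320 = 1.341.
Then L ∝ R²T⁴ gives L_Q/L_X = (2.20)² × (1.341)⁴ = 4.840 × 3.233 = 15.65.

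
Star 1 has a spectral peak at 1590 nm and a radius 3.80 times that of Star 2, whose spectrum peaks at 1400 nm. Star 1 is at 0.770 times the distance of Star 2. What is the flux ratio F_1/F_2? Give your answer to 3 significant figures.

14.6

Wien's law: T_1/T_2 = λ_2/λ_1 = 1400/1590 = 0.8805.
L_1/L_2 = (R_1/R_2)²(T_1/T_2)⁴ = (3.80)²(0.8805)⁴ = 8.679.
F_1/F_2 = (L_1/L_2)/(d_1/d_2)² = 8.679/(0.770)² = 14.64.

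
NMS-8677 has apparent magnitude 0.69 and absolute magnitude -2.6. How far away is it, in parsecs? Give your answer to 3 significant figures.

45.5 pc

m − M = 5 log₁₀(d/10 pc)
0.69 − (-2.6) = 3.29 = 5 log₁₀(d/10)
d = 10 × 10^(3.29/5) = 10 × 10^0.658 = 45.50 pc.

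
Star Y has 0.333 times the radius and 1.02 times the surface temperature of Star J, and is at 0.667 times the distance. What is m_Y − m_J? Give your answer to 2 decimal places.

1.42

L_Y/L_J = (0.333)²(1.02)⁴ = 0.1200.
F_Y/F_J = (L_Y/L_J)/(d_Y/d_J)² = 0.1200/0.4449 = 0.2698.
m_Y − m_J = −2.5 log₁₀(0.2698) = 1.42.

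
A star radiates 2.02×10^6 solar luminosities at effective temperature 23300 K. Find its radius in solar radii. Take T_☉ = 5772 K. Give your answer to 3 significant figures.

87.2 solar radii

R/R_☉ = √(L/L_☉) / (T/T_☉)² = √(2.02×10^6) / (4.037)²
       = 1421 / 16.30 = 87.22.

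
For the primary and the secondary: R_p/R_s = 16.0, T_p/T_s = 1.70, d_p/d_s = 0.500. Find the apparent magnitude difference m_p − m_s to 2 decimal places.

L_p/L_s = (16.0)²(1.70)⁴ = 2138.
F_p/F_s = (L_p/L_s)/(d_p/d_s)² = 2138/0.2500 = 8553.
m_p − m_s = −2.5 log₁₀(8553) = -9.83.

-9.83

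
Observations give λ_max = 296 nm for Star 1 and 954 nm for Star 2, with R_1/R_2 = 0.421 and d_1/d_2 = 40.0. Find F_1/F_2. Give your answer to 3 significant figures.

Wien's law: T_1/T_2 = λ_2/λ_1 = 954/296 = 3.223.
L_1/L_2 = (R_1/R_2)²(T_1/T_2)⁴ = (0.421)²(3.223)⁴ = 19.12.
F_1/F_2 = (L_1/L_2)/(d_1/d_2)² = 19.12/(40.0)² = 0.01195.

0.0120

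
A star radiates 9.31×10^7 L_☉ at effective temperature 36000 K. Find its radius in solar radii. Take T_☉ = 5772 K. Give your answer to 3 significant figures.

R/R_☉ = √(L/L_☉) / (T/T_☉)² = √(9.31×10^7) / (6.237)²
       = 9649 / 38.90 = 248.0.

248 solar radii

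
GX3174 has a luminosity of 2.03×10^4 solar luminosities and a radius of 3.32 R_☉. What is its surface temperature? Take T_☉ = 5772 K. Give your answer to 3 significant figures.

3.78×10^4 K

T/T_☉ = (L/L_☉)^(1/4) / (R/R_☉)^(1/2)
T = 5772 × (2.03×10^4)^(1/4) / √(3.32) = 5772 × 11.94 / 1.822 = 3.781×10^4 K.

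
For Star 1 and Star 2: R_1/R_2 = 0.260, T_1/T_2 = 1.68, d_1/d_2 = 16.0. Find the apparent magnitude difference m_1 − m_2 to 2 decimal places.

6.69

L_1/L_2 = (0.260)²(1.68)⁴ = 0.5385.
F_1/F_2 = (L_1/L_2)/(d_1/d_2)² = 0.5385/256.0 = 0.002104.
m_1 − m_2 = −2.5 log₁₀(0.002104) = 6.69.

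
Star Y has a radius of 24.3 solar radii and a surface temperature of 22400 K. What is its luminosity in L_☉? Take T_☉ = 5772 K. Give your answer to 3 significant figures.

L/L_☉ = (R/R_☉)² (T/T_☉)⁴ = (24.3)² × (22400/5772)⁴
       = 590.5 × (3.881)⁴ = 590.5 × 226.8 = 1.339×10^5.

1.34×10^5 L_☉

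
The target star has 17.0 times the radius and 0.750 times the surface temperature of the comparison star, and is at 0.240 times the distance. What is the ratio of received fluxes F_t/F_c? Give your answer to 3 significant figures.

L_t/L_c = (R_t/R_c)²(T_t/T_c)⁴ = (17.0)² × (0.750)⁴ = 91.44.
F_t/F_c = (L_t/L_c)/(d_t/d_c)² = 91.44 / (0.240)² = 1588.

1.59×10^3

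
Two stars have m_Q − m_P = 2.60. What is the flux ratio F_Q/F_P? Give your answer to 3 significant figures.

0.0912

F_Q/F_P = 10^(−(m_Q − m_P)/2.5) = 10^(-2.60/2.5) = 10^-1.040 = 0.09120.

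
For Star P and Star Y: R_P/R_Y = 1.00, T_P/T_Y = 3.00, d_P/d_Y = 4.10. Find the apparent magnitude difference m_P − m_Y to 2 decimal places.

-1.71

L_P/L_Y = (1.00)²(3.00)⁴ = 81.00.
F_P/F_Y = (L_P/L_Y)/(d_P/d_Y)² = 81.00/16.81 = 4.819.
m_P − m_Y = −2.5 log₁₀(4.819) = -1.71.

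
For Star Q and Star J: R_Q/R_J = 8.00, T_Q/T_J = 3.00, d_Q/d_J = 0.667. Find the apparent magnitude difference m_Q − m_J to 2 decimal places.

L_Q/L_J = (8.00)²(3.00)⁴ = 5184.
F_Q/F_J = (L_Q/L_J)/(d_Q/d_J)² = 5184/0.4449 = 1.165×10^4.
m_Q − m_J = −2.5 log₁₀(1.165×10^4) = -10.17.

-10.17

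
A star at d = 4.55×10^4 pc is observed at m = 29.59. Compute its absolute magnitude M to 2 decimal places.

M = m − 5 log₁₀(d/10 pc) = 29.59 − 5 log₁₀(4.55×10^4/10)
  = 29.59 − 5 × 3.658 = 29.59 − 18.29 = 11.30.

11.30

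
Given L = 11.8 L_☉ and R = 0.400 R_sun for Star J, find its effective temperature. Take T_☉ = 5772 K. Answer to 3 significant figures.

1.69×10^4 K

T/T_☉ = (L/L_☉)^(1/4) / (R/R_☉)^(1/2)
T = 5772 × (11.8)^(1/4) / √(0.400) = 5772 × 1.853 / 0.6325 = 1.691×10^4 K.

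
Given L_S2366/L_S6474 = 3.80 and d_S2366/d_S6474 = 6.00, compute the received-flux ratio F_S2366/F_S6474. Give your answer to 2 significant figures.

0.11

F = L/(4πd²), so F_S2366/F_S6474 = (L_S2366/L_S6474) / (d_S2366/d_S6474)²
= 3.80 / (6.00)² = 3.80 / 36.00 = 0.1056.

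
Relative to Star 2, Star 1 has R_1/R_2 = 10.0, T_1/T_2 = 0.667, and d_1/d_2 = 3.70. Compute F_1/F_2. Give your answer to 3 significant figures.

1.45

L_1/L_2 = (R_1/R_2)²(T_1/T_2)⁴ = (10.0)² × (0.667)⁴ = 19.79.
F_1/F_2 = (L_1/L_2)/(d_1/d_2)² = 19.79 / (3.70)² = 1.446.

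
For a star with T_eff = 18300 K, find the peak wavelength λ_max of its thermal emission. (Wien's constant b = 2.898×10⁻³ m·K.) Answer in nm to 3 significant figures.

λ_max = b/T = 2.898×10⁻³ / 18300 = 1.58×10^-7 m = 158.4 nm.

158 nm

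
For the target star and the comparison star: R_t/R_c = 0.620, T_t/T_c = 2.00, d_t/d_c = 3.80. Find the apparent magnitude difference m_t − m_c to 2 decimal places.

0.93

L_t/L_c = (0.620)²(2.00)⁴ = 6.150.
F_t/F_c = (L_t/L_c)/(d_t/d_c)² = 6.150/14.44 = 0.4259.
m_t − m_c = −2.5 log₁₀(0.4259) = 0.93.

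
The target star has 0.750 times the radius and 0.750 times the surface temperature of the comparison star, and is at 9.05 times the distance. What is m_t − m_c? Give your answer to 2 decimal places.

L_t/L_c = (0.750)²(0.750)⁴ = 0.1780.
F_t/F_c = (L_t/L_c)/(d_t/d_c)² = 0.1780/81.90 = 0.002173.
m_t − m_c = −2.5 log₁₀(0.002173) = 6.66.

6.66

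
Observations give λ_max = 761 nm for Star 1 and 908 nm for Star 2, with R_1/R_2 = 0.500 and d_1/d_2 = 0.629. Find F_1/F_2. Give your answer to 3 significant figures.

1.28

Wien's law: T_1/T_2 = λ_2/λ_1 = 908/761 = 1.193.
L_1/L_2 = (R_1/R_2)²(T_1/T_2)⁴ = (0.500)²(1.193)⁴ = 0.5067.
F_1/F_2 = (L_1/L_2)/(d_1/d_2)² = 0.5067/(0.629)² = 1.281.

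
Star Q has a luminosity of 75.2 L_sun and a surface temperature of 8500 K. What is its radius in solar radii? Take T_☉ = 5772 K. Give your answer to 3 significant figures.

4.00 solar radii

R/R_☉ = √(L/L_☉) / (T/T_☉)² = √(75.2) / (1.473)²
       = 8.672 / 2.169 = 3.999.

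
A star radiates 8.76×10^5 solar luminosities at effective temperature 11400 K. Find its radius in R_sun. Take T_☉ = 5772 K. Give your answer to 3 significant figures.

240 R_sun

R/R_☉ = √(L/L_☉) / (T/T_☉)² = √(8.76×10^5) / (1.975)²
       = 935.9 / 3.901 = 239.9.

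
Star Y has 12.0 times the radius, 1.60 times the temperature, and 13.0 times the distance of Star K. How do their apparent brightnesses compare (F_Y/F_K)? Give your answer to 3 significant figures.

L_Y/L_K = (R_Y/R_K)²(T_Y/T_K)⁴ = (12.0)² × (1.60)⁴ = 943.7.
F_Y/F_K = (L_Y/L_K)/(d_Y/d_K)² = 943.7 / (13.0)² = 5.584.

5.58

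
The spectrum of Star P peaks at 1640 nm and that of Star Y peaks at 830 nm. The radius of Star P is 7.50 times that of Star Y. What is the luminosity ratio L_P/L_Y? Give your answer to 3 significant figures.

Wien's law gives T ∝ 1/λ_max, so T_P/T_Y = λ_Y/λ_P = 830/1640 = 0.5061.
Then L ∝ R²T⁴ gives L_P/L_Y = (7.50)² × (0.5061)⁴ = 56.25 × 0.06561 = 3.690.

3.69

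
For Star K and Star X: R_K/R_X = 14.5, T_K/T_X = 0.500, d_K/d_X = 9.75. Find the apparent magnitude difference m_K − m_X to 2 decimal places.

L_K/L_X = (14.5)²(0.500)⁴ = 13.14.
F_K/F_X = (L_K/L_X)/(d_K/d_X)² = 13.14/95.06 = 0.1382.
m_K − m_X = −2.5 log₁₀(0.1382) = 2.15.

2.15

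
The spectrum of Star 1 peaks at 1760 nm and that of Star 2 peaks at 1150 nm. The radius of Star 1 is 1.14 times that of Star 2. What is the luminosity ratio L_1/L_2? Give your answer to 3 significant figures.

Wien's law gives T ∝ 1/λ_max, so T_1/T_2 = λ_2/λ_1 = 1150/1760 = 0.6534.
Then L ∝ R²T⁴ gives L_1/L_2 = (1.14)² × (0.6534)⁴ = 1.300 × 0.1823 = 0.2369.

0.237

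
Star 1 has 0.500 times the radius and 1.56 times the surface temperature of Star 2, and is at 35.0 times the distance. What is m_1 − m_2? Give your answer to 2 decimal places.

7.29

L_1/L_2 = (0.500)²(1.56)⁴ = 1.481.
F_1/F_2 = (L_1/L_2)/(d_1/d_2)² = 1.481/1225 = 0.001209.
m_1 − m_2 = −2.5 log₁₀(0.001209) = 7.29.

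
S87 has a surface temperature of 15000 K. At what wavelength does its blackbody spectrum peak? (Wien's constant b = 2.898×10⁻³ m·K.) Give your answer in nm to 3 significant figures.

193 nm

λ_max = b/T = 2.898×10⁻³ / 15000 = 1.93×10^-7 m = 193.2 nm.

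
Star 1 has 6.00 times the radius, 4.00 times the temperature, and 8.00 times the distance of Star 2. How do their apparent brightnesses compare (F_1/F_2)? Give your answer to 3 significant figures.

144

L_1/L_2 = (R_1/R_2)²(T_1/T_2)⁴ = (6.00)² × (4.00)⁴ = 9216.
F_1/F_2 = (L_1/L_2)/(d_1/d_2)² = 9216 / (8.00)² = 144.0.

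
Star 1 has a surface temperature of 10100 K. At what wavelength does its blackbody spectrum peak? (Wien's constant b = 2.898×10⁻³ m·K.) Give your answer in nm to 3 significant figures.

287 nm

λ_max = b/T = 2.898×10⁻³ / 10100 = 2.87×10^-7 m = 286.9 nm.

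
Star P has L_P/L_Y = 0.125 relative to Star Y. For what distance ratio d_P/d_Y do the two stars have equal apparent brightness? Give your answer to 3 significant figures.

Equal flux requires L_P/d_P² = L_Y/d_Y², so d_P/d_Y = √(L_P/L_Y)
= √(0.125) = 0.3536.

0.354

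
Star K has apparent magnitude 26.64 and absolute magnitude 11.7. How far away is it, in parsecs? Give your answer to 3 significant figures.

9.73×10^3 pc

m − M = 5 log₁₀(d/10 pc)
26.64 − (11.7) = 14.94 = 5 log₁₀(d/10)
d = 10 × 10^(14.94/5) = 10 × 10^2.988 = 9727 pc.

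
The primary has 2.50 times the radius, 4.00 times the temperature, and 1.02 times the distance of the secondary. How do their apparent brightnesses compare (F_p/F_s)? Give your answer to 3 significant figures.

L_p/L_s = (R_p/R_s)²(T_p/T_s)⁴ = (2.50)² × (4.00)⁴ = 1600.
F_p/F_s = (L_p/L_s)/(d_p/d_s)² = 1600 / (1.02)² = 1538.

1.54×10^3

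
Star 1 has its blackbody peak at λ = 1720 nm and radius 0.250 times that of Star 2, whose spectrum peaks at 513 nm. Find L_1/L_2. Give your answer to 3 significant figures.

Wien's law gives T ∝ 1/λ_max, so T_1/T_2 = λ_2/λ_1 = 513/1720 = 0.2983.
Then L ∝ R²T⁴ gives L_1/L_2 = (0.250)² × (0.2983)⁴ = 0.06250 × 0.007913 = 4.946×10^-4.

4.95×10^-4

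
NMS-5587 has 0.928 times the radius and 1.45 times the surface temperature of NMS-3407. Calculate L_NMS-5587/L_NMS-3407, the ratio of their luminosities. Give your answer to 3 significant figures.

From the Stefan–Boltzmann law, L ∝ R²T⁴, so
L_NMS-5587/L_NMS-3407 = (R_NMS-5587/R_NMS-3407)² (T_NMS-5587/T_NMS-3407)⁴ = (0.928)² × (1.45)⁴ = 0.8612 × 4.421 = 3.807.

3.81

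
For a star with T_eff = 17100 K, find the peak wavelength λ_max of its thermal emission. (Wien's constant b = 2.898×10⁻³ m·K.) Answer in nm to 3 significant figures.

169 nm

λ_max = b/T = 2.898×10⁻³ / 17100 = 1.69×10^-7 m = 169.5 nm.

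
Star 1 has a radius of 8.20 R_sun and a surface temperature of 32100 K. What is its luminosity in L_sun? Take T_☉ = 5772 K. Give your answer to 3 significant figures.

L/L_☉ = (R/R_☉)² (T/T_☉)⁴ = (8.20)² × (32100/5772)⁴
       = 67.24 × (5.561)⁴ = 67.24 × 956.6 = 6.432×10^4.

6.43×10^4 L_sun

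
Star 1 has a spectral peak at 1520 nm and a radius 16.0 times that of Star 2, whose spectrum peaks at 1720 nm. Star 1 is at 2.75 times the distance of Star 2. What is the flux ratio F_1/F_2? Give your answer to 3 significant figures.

55.5

Wien's law: T_1/T_2 = λ_2/λ_1 = 1720/1520 = 1.132.
L_1/L_2 = (R_1/R_2)²(T_1/T_2)⁴ = (16.0)²(1.132)⁴ = 419.7.
F_1/F_2 = (L_1/L_2)/(d_1/d_2)² = 419.7/(2.75)² = 55.50.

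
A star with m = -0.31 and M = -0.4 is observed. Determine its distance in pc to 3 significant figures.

m − M = 5 log₁₀(d/10 pc)
-0.31 − (-0.4) = 0.09 = 5 log₁₀(d/10)
d = 10 × 10^(0.09/5) = 10 × 10^0.018 = 10.42 pc.

10.4 pc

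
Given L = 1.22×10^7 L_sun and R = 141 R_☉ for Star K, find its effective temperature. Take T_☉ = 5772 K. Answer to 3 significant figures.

T/T_☉ = (L/L_☉)^(1/4) / (R/R_☉)^(1/2)
T = 5772 × (1.22×10^7)^(1/4) / √(141) = 5772 × 59.10 / 11.87 = 2.873×10^4 K.

2.87×10^4 K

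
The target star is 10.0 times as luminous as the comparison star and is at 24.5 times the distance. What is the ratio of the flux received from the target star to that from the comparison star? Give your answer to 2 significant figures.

0.017

F = L/(4πd²), so F_t/F_c = (L_t/L_c) / (d_t/d_c)²
= 10.0 / (24.5)² = 10.0 / 600.2 = 0.01666.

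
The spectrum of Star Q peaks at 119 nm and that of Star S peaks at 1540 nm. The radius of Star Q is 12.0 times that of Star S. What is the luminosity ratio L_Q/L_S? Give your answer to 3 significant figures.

4.04×10^6

Wien's law gives T ∝ 1/λ_max, so T_Q/T_S = λ_S/λ_Q = 1540/119 = 12.94.
Then L ∝ R²T⁴ gives L_Q/L_S = (12.0)² × (12.94)⁴ = 144.0 × 2.805×10^4 = 4.039×10^6.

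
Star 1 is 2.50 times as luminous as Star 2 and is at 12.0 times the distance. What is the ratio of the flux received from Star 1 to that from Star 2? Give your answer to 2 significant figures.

0.017

F = L/(4πd²), so F_1/F_2 = (L_1/L_2) / (d_1/d_2)²
= 2.50 / (12.0)² = 2.50 / 144.0 = 0.01736.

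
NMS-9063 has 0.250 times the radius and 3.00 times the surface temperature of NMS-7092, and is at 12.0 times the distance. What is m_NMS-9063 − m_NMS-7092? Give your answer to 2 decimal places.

L_NMS-9063/L_NMS-7092 = (0.250)²(3.00)⁴ = 5.062.
F_NMS-9063/F_NMS-7092 = (L_NMS-9063/L_NMS-7092)/(d_NMS-9063/d_NMS-7092)² = 5.062/144.0 = 0.03516.
m_NMS-9063 − m_NMS-7092 = −2.5 log₁₀(0.03516) = 3.63.

3.63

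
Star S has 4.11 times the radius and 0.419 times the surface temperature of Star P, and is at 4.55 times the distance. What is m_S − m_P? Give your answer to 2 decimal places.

4.00

L_S/L_P = (4.11)²(0.419)⁴ = 0.5206.
F_S/F_P = (L_S/L_P)/(d_S/d_P)² = 0.5206/20.70 = 0.02515.
m_S − m_P = −2.5 log₁₀(0.02515) = 4.00.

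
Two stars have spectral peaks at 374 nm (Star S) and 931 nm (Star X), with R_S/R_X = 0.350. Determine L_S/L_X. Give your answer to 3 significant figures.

Wien's law gives T ∝ 1/λ_max, so T_S/T_X = λ_X/λ_S = 931/374 = 2.489.
Then L ∝ R²T⁴ gives L_S/L_X = (0.350)² × (2.489)⁴ = 0.1225 × 38.40 = 4.704.

4.70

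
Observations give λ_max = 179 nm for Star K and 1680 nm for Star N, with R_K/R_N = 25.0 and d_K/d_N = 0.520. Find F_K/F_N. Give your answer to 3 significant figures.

1.79×10^7

Wien's law: T_K/T_N = λ_N/λ_K = 1680/179 = 9.385.
L_K/L_N = (R_K/R_N)²(T_K/T_N)⁴ = (25.0)²(9.385)⁴ = 4.850×10^6.
F_K/F_N = (L_K/L_N)/(d_K/d_N)² = 4.850×10^6/(0.520)² = 1.793×10^7.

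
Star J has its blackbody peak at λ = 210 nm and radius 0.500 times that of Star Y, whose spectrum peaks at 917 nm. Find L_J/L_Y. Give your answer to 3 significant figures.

90.9

Wien's law gives T ∝ 1/λ_max, so T_J/T_Y = λ_Y/λ_J = 917/210 = 4.367.
Then L ∝ R²T⁴ gives L_J/L_Y = (0.500)² × (4.367)⁴ = 0.2500 × 363.6 = 90.90.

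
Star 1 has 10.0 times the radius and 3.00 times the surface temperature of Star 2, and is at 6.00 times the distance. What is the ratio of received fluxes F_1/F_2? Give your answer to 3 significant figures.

L_1/L_2 = (R_1/R_2)²(T_1/T_2)⁴ = (10.0)² × (3.00)⁴ = 8100.
F_1/F_2 = (L_1/L_2)/(d_1/d_2)² = 8100 / (6.00)² = 225.0.

225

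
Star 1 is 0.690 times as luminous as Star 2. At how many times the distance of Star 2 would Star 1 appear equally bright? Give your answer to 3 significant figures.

Equal flux requires L_1/d_1² = L_2/d_2², so d_1/d_2 = √(L_1/L_2)
= √(0.690) = 0.8307.

0.831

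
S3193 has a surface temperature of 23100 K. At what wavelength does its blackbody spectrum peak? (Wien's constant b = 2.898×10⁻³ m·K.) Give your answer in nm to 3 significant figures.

125 nm

λ_max = b/T = 2.898×10⁻³ / 23100 = 1.25×10^-7 m = 125.5 nm.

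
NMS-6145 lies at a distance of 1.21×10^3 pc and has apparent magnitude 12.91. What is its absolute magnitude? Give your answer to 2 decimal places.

2.50

M = m − 5 log₁₀(d/10 pc) = 12.91 − 5 log₁₀(1.21×10^3/10)
  = 12.91 − 5 × 2.083 = 12.91 − 10.41 = 2.50.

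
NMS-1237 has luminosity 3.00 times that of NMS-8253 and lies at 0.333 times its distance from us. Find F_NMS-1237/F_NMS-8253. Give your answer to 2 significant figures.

27

F = L/(4πd²), so F_NMS-1237/F_NMS-8253 = (L_NMS-1237/L_NMS-8253) / (d_NMS-1237/d_NMS-8253)²
= 3.00 / (0.333)² = 3.00 / 0.1109 = 27.05.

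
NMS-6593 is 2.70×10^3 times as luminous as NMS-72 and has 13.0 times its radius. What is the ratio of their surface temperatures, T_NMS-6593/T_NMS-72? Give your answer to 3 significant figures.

2.00

L ∝ R²T⁴ gives T ∝ (L/R²)^(1/4), so
T_NMS-6593/T_NMS-72 = (2.70×10^3 / 13.0²)^(1/4) = (15.98)^(1/4) = 1.999.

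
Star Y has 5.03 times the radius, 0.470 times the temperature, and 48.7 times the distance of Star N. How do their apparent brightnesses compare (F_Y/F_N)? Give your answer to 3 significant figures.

L_Y/L_N = (R_Y/R_N)²(T_Y/T_N)⁴ = (5.03)² × (0.470)⁴ = 1.235.
F_Y/F_N = (L_Y/L_N)/(d_Y/d_N)² = 1.235 / (48.7)² = 5.206×10^-4.

5.21×10^-4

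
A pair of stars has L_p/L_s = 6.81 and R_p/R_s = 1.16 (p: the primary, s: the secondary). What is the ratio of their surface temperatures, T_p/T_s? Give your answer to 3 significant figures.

L ∝ R²T⁴ gives T ∝ (L/R²)^(1/4), so
T_p/T_s = (6.81 / 1.16²)^(1/4) = (5.061)^(1/4) = 1.500.

1.50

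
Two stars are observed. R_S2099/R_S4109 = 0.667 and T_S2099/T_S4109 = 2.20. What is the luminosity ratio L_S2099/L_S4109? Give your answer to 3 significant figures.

From the Stefan–Boltzmann law, L ∝ R²T⁴, so
L_S2099/L_S4109 = (R_S2099/R_S4109)² (T_S2099/T_S4109)⁴ = (0.667)² × (2.20)⁴ = 0.4449 × 23.43 = 10.42.

10.4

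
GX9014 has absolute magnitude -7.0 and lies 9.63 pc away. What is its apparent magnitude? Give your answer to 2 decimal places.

-7.08

m = M + 5 log₁₀(d/10 pc) = -7.0 + 5 log₁₀(9.63/10)
  = -7.0 + 5 × -0.016 = -7.0 + -0.08 = -7.08.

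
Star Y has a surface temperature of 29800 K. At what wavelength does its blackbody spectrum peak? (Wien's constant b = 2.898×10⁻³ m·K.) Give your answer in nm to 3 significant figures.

97.2 nm

λ_max = b/T = 2.898×10⁻³ / 29800 = 9.72×10^-8 m = 97.25 nm.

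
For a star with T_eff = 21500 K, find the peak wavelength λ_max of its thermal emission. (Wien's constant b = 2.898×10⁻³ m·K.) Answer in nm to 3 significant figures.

λ_max = b/T = 2.898×10⁻³ / 21500 = 1.35×10^-7 m = 134.8 nm.

135 nm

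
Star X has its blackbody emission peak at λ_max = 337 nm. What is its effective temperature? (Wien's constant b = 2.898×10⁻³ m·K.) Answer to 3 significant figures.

8.60×10^3 K

T = b/λ_max = 2.898×10⁻³ / (337×10⁻⁹) = 8599 K.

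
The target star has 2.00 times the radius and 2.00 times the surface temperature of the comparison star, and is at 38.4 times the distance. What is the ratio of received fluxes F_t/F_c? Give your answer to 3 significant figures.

L_t/L_c = (R_t/R_c)²(T_t/T_c)⁴ = (2.00)² × (2.00)⁴ = 64.00.
F_t/F_c = (L_t/L_c)/(d_t/d_c)² = 64.00 / (38.4)² = 0.04340.

0.0434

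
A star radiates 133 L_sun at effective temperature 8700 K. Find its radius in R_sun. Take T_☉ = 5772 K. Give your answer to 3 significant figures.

5.08 R_sun

R/R_☉ = √(L/L_☉) / (T/T_☉)² = √(133) / (1.507)²
       = 11.53 / 2.272 = 5.076.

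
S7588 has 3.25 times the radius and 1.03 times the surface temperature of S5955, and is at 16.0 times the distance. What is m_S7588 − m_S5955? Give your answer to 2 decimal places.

3.33

L_S7588/L_S5955 = (3.25)²(1.03)⁴ = 11.89.
F_S7588/F_S5955 = (L_S7588/L_S5955)/(d_S7588/d_S5955)² = 11.89/256.0 = 0.04644.
m_S7588 − m_S5955 = −2.5 log₁₀(0.04644) = 3.33.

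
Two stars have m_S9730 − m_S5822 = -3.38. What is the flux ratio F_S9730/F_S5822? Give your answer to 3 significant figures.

F_S9730/F_S5822 = 10^(−(m_S9730 − m_S5822)/2.5) = 10^(3.38/2.5) = 10^1.352 = 22.49.

22.5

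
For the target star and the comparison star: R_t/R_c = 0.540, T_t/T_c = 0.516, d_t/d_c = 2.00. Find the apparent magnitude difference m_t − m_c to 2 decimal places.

5.72

L_t/L_c = (0.540)²(0.516)⁴ = 0.02067.
F_t/F_c = (L_t/L_c)/(d_t/d_c)² = 0.02067/4.000 = 0.005168.
m_t − m_c = −2.5 log₁₀(0.005168) = 5.72.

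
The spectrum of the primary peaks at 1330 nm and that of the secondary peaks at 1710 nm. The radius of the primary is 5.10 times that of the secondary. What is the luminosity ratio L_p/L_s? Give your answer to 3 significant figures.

71.1

Wien's law gives T ∝ 1/λ_max, so T_p/T_s = λ_s/λ_p = 1710/1330 = 1.286.
Then L ∝ R²T⁴ gives L_p/L_s = (5.10)² × (1.286)⁴ = 26.01 × 2.733 = 71.08.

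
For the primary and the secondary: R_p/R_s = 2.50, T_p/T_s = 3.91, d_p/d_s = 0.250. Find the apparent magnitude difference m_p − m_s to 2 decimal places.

L_p/L_s = (2.50)²(3.91)⁴ = 1461.
F_p/F_s = (L_p/L_s)/(d_p/d_s)² = 1461/0.06250 = 2.337×10^4.
m_p − m_s = −2.5 log₁₀(2.337×10^4) = -10.92.

-10.92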